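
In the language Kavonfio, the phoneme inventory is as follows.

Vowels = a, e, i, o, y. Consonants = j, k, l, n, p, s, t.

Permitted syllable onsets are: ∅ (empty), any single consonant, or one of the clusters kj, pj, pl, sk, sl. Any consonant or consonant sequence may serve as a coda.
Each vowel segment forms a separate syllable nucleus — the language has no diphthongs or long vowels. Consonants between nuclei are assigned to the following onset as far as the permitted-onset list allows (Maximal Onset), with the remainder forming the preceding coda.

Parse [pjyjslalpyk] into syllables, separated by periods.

pjyj.slal.pyk

Vowels present: y, a, y; each is a nucleus, giving 3 syllables.
σ1/σ2 boundary: /jsl/; trying suffixes from longest down, /sl/ is the first permitted one, so coda /j/ | onset /sl/.
σ2/σ3 boundary: /lp/ splits as /l/ + /p/ (/p/ is the longest suffix that is a licit onset).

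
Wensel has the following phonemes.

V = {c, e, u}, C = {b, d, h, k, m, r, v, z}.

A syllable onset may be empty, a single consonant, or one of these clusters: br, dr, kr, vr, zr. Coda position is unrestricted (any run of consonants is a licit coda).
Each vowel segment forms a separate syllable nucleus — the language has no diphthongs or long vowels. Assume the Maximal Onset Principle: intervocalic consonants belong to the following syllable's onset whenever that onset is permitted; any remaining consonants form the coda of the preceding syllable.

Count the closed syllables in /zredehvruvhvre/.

2

The vowels are e, e, u, e — 4 nuclei, so 4 syllables.
σ1/σ2 boundary: /d/ is a single consonant, so it becomes the next onset.
σ2/σ3 boundary: /hvr/ — longest licit onset from the right is /vr/, leaving /h/ as coda.
σ3/σ4 boundary: cluster /vhvr/ — the longest permitted-onset suffix is /vr/; onset = /vr/, preceding coda = /vh/.
Putting it together: zre.deh.vruvh.vre.
Classifying each syllable: /zre/ (open), /deh/ (closed), /vruvh/ (closed), /vre/ (open).
Closed syllables: 2.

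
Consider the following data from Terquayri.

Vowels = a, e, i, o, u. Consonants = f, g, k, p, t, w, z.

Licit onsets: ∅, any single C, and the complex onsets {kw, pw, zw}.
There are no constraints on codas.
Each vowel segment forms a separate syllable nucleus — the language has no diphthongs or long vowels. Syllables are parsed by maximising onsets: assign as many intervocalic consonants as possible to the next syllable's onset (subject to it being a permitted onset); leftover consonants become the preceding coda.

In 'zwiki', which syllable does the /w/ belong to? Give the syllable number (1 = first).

Vowels present: i, i; each is a nucleus, giving 2 syllables.
V1 /i/ – V2 /i/: /k/ → onset of the next syllable (single consonants are always licit onsets).
Putting it together: zwi.ki.
The /w/ is in the onset of syllable 1 (/zwi/).

1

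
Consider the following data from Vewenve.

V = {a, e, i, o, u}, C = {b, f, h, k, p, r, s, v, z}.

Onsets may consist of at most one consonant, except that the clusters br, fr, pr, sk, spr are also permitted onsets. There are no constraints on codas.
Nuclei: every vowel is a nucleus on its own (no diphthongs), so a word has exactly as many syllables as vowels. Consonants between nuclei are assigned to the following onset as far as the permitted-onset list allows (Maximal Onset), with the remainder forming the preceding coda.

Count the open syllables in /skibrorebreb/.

3

Vowels present: i, o, e, e; each is a nucleus, giving 4 syllables.
/i…o/ gap (V1→V2): /br/ is a licit onset in full, so it all attaches to the next syllable.
/o…e/ gap (V2→V3): just /r/ — single C goes to the following onset.
/e…e/ gap (V3→V4): /br/ — entire cluster is a permitted onset → onset /br/, coda ∅.
Result: ski.bro.re.breb.
Classifying each syllable: /ski/ (open), /bro/ (open), /re/ (open), /breb/ (closed).
Open syllables: 3.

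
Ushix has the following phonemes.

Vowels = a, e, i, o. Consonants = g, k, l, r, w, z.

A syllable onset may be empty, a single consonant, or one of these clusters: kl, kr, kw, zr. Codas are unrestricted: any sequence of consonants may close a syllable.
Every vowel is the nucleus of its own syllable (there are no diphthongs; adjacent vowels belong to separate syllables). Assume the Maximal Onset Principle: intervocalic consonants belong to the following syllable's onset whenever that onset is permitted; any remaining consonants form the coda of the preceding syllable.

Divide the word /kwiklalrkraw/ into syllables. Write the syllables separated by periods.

kwi.klalr.kraw

Vowels present: i, a, a; each is a nucleus, giving 3 syllables.
Between /i/ (V1) and /a/ (V2): /kl/ — entire cluster is a permitted onset → onset /kl/, coda ∅.
Between /a/ (V2) and /a/ (V3): /lrkr/ — longest licit onset from the right is /kr/, leaving /lr/ as coda.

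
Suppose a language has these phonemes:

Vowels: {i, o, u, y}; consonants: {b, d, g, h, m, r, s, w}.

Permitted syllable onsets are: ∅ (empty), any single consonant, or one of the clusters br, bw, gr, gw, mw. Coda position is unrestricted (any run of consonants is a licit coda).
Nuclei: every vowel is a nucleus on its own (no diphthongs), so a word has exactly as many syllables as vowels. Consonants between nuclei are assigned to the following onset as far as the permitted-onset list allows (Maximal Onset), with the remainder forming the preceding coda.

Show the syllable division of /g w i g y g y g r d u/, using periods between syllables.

Nuclei (vowels): i, y, y, u → 4 syllables.
/i…y/ gap (V1→V2): /g/ is a single consonant, so it becomes the next onset.
/y…y/ gap (V2→V3): /g/ is a single consonant, so it becomes the next onset.
/y…u/ gap (V3→V4): /grd/; trying suffixes from longest down, /d/ is the first permitted one, so coda /gr/ | onset /d/.

gwi.gy.gygr.du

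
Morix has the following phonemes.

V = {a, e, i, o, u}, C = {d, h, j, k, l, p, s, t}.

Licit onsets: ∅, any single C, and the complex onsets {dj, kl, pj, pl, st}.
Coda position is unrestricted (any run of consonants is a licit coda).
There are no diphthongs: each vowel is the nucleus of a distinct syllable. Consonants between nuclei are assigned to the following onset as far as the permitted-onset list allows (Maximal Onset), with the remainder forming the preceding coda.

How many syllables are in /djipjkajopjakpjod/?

5

Vowels present: i, a, o, a, o; each is a nucleus, giving 5 syllables.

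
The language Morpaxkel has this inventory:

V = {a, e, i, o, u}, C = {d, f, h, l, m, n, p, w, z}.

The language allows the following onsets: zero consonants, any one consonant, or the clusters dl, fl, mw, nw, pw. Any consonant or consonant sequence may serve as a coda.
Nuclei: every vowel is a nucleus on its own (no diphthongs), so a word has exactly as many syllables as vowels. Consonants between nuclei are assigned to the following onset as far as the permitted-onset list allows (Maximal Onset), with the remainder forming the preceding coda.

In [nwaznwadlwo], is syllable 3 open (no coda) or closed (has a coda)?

open

Vowels present: a, a, o; each is a nucleus, giving 3 syllables.
V1 /a/ – V2 /a/: /znw/ — longest licit onset from the right is /nw/, leaving /z/ as coda.
V2 /a/ – V3 /o/: cluster /dlw/ — the longest permitted-onset suffix is /w/; onset = /w/, preceding coda = /dl/.
Result: nwaz.nwadl.wo.
Syllable 3 is /wo/; it ends in its nucleus with no coda, so it is open.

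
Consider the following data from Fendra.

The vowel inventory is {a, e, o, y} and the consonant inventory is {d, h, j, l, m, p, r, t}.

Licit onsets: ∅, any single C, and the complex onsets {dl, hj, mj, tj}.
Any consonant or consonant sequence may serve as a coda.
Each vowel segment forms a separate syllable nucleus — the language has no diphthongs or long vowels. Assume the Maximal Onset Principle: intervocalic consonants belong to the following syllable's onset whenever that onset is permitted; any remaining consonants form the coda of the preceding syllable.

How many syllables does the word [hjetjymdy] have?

Nuclei (vowels): e, y, y → 3 syllables.

3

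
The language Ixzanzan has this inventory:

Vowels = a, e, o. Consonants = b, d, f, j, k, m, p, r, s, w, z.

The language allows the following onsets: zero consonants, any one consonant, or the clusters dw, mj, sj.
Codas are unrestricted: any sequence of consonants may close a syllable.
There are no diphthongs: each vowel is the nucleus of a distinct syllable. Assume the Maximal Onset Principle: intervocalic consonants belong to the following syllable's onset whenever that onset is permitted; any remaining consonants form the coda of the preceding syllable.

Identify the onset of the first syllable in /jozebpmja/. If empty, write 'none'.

j

Nuclei (vowels): o, e, a → 3 syllables.
σ1/σ2 boundary: /z/ → onset of the next syllable (single consonants are always licit onsets).
σ2/σ3 boundary: /bpmj/ splits as /bp/ + /mj/ (/mj/ is the longest suffix that is a licit onset).
So the parse is jo.zebp.mja.
Syllable 1 is /jo/: onset /j/, nucleus /o/, coda ∅.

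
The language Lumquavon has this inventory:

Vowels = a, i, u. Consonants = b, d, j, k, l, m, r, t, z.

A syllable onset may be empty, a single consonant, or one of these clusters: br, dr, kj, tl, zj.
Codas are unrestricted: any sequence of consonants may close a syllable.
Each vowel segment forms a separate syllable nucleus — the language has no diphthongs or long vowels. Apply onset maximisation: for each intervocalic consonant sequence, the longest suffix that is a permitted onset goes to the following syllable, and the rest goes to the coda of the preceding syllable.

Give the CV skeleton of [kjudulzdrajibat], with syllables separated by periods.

CCV.CVCC.CCV.CV.CVC

The vowels are u, u, a, i, a — 5 nuclei, so 5 syllables.
Between /u/ (V1) and /u/ (V2): /d/ → onset of the next syllable (single consonants are always licit onsets).
Between /u/ (V2) and /a/ (V3): /lzdr/ splits as /lz/ + /dr/ (/dr/ is the longest suffix that is a licit onset).
Between /a/ (V3) and /i/ (V4): /j/ is a single consonant, so it becomes the next onset.
Between /i/ (V4) and /a/ (V5): /b/ → onset of the next syllable (single consonants are always licit onsets).
So the parse is kju.dulz.dra.ji.bat.
Mapping each syllable to C/V: /kju/ → CCV, /dulz/ → CVCC, /dra/ → CCV, /ji/ → CV, /bat/ → CVC.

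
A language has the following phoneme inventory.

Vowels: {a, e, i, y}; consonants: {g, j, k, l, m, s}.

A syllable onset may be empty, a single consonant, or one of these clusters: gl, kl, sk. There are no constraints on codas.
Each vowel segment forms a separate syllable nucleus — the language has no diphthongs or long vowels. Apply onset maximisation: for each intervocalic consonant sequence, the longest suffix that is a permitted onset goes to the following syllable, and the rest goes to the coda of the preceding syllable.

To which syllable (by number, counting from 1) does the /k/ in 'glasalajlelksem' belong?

Vowels present: a, a, a, e, e; each is a nucleus, giving 5 syllables.
V1 /a/ – V2 /a/: /s/ → onset of the next syllable (single consonants are always licit onsets).
V2 /a/ – V3 /a/: /l/ is a single consonant, so it becomes the next onset.
V3 /a/ – V4 /e/: /jl/ — longest licit onset from the right is /l/, leaving /j/ as coda.
V4 /e/ – V5 /e/: cluster /lks/ — the longest permitted-onset suffix is /s/; onset = /s/, preceding coda = /lk/.
Syllabification: gla.sa.laj.lelk.sem.
The /k/ is in the coda of syllable 4 (/lelk/).

4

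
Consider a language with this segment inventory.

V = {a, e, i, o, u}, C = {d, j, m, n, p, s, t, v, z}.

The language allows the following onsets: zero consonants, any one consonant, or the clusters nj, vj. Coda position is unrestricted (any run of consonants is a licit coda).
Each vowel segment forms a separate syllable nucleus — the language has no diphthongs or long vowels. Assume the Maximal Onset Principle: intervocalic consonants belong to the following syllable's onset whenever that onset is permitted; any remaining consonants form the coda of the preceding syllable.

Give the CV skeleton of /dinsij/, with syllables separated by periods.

CVC.CVC

Vowels present: i, i; each is a nucleus, giving 2 syllables.
V1 /i/ – V2 /i/: cluster /ns/ — the longest permitted-onset suffix is /s/; onset = /s/, preceding coda = /n/.
Putting it together: din.sij.
Mapping each syllable to C/V: /din/ → CVC, /sij/ → CVC.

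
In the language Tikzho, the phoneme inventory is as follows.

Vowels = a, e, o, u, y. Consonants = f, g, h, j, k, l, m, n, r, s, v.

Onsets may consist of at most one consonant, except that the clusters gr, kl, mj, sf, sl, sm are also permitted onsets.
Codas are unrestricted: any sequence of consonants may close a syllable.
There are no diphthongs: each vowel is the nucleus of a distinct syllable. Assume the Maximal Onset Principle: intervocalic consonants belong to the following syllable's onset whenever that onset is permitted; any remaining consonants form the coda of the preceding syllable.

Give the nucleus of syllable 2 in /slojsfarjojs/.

Nuclei (vowels): o, a, o → 3 syllables.
The second nucleus (vowel 2 from the left) is /a/.

a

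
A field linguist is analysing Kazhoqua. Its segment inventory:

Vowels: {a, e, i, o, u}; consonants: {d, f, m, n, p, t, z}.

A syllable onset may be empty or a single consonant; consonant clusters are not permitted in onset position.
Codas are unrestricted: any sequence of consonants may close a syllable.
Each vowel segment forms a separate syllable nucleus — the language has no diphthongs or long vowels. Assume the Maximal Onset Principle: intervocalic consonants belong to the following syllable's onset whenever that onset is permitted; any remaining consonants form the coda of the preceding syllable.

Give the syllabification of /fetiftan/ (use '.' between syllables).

Vowels present: e, i, a; each is a nucleus, giving 3 syllables.
V1 /e/ – V2 /i/: just /t/ — single C goes to the following onset.
V2 /i/ – V3 /a/: /ft/ splits as /f/ + /t/ (/t/ is the longest suffix that is a licit onset).

fe.tif.tan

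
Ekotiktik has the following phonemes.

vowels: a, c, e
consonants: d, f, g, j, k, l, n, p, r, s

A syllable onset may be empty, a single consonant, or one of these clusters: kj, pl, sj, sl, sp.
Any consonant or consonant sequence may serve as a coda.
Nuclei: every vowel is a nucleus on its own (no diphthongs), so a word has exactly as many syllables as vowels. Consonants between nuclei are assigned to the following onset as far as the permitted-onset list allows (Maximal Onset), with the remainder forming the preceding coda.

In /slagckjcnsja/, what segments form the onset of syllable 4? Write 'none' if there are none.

sj

The vowels are a, c, c, a — 4 nuclei, so 4 syllables.
σ1/σ2 boundary: /g/ is a single consonant, so it becomes the next onset.
σ2/σ3 boundary: /kj/ is a licit onset in full, so it all attaches to the next syllable.
σ3/σ4 boundary: /nsj/ splits as /n/ + /sj/ (/sj/ is the longest suffix that is a licit onset).
Putting it together: sla.gc.kjcn.sja.
Syllable 4 is /sja/: onset /sj/, nucleus /a/, coda ∅.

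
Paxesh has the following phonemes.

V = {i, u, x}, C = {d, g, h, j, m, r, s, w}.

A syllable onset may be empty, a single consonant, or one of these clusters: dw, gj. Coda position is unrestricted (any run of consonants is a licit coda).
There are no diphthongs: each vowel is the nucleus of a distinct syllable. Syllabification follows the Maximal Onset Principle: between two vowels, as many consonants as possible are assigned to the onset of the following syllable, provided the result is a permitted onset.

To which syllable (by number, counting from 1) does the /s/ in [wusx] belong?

2

Nuclei (vowels): u, x → 2 syllables.
/u…x/ gap (V1→V2): just /s/ — single C goes to the following onset.
Putting it together: wu.sx.
The /s/ is in the onset of syllable 2 (/sx/).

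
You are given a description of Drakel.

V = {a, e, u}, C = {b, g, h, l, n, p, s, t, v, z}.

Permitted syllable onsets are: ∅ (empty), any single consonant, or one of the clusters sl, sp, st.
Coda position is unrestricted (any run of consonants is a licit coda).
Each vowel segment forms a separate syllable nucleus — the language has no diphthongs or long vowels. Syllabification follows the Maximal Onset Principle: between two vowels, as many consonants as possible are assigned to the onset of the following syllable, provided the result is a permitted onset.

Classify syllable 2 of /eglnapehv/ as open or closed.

The vowels are e, a, e — 3 nuclei, so 3 syllables.
Between /e/ (V1) and /a/ (V2): /gln/ — longest licit onset from the right is /n/, leaving /gl/ as coda.
Between /a/ (V2) and /e/ (V3): /p/ → onset of the next syllable (single consonants are always licit onsets).
Syllabification: egl.na.pehv.
Syllable 2 is /na/; it ends in its nucleus with no coda, so it is open.

open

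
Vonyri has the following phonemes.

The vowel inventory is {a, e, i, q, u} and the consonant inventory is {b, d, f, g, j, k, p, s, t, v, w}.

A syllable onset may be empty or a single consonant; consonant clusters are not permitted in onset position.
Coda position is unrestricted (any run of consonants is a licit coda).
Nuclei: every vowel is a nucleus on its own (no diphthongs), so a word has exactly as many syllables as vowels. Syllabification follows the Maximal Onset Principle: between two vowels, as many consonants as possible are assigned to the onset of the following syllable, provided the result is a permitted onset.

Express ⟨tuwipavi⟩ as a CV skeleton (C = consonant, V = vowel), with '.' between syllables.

The vowels are u, i, a, i — 4 nuclei, so 4 syllables.
/u…i/ gap (V1→V2): /w/ → onset of the next syllable (single consonants are always licit onsets).
/i…a/ gap (V2→V3): /p/ is a single consonant, so it becomes the next onset.
/a…i/ gap (V3→V4): /v/ is a single consonant, so it becomes the next onset.
Putting it together: tu.wi.pa.vi.
Mapping each syllable to C/V: /tu/ → CV, /wi/ → CV, /pa/ → CV, /vi/ → CV.

CV.CV.CV.CV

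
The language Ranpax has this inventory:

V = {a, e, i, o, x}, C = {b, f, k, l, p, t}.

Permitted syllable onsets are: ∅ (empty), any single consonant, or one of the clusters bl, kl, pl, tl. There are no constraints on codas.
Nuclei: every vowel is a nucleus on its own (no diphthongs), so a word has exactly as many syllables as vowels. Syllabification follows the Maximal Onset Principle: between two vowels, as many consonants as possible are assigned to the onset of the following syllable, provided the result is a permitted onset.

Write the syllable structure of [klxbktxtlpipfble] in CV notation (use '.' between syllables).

CCVCC.CVCC.CVCC.CCV

The vowels are x, x, i, e — 4 nuclei, so 4 syllables.
σ1/σ2 boundary: /bkt/; trying suffixes from longest down, /t/ is the first permitted one, so coda /bk/ | onset /t/.
σ2/σ3 boundary: cluster /tlp/ — the longest permitted-onset suffix is /p/; onset = /p/, preceding coda = /tl/.
σ3/σ4 boundary: /pfbl/; trying suffixes from longest down, /bl/ is the first permitted one, so coda /pf/ | onset /bl/.
Syllabification: klxbk.txtl.pipf.ble.
Mapping each syllable to C/V: /klxbk/ → CCVCC, /txtl/ → CVCC, /pipf/ → CVCC, /ble/ → CCV.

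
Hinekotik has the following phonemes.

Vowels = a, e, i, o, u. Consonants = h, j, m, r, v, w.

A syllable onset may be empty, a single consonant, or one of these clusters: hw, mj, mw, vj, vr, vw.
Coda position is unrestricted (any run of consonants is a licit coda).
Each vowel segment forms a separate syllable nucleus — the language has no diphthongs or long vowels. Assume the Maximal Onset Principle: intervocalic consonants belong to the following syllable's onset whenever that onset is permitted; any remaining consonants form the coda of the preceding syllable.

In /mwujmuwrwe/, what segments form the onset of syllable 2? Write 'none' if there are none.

m

The vowels are u, u, e — 3 nuclei, so 3 syllables.
Between /u/ (V1) and /u/ (V2): /jm/ — longest licit onset from the right is /m/, leaving /j/ as coda.
Between /u/ (V2) and /e/ (V3): /wrw/ — longest licit onset from the right is /w/, leaving /wr/ as coda.
Syllabification: mwuj.muwr.we.
Syllable 2 is /muwr/: onset /m/, nucleus /u/, coda /wr/.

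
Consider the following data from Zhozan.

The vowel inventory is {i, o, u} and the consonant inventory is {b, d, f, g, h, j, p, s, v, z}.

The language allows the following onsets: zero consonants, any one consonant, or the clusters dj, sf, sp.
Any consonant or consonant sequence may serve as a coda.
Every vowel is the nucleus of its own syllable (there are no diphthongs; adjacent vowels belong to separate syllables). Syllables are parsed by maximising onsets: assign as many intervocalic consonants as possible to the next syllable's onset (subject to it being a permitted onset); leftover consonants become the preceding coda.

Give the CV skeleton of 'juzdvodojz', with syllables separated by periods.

The vowels are u, o, o — 3 nuclei, so 3 syllables.
σ1/σ2 boundary: cluster /zdv/ — the longest permitted-onset suffix is /v/; onset = /v/, preceding coda = /zd/.
σ2/σ3 boundary: just /d/ — single C goes to the following onset.
So the parse is juzd.vo.dojz.
Mapping each syllable to C/V: /juzd/ → CVCC, /vo/ → CV, /dojz/ → CVCC.

CVCC.CV.CVCC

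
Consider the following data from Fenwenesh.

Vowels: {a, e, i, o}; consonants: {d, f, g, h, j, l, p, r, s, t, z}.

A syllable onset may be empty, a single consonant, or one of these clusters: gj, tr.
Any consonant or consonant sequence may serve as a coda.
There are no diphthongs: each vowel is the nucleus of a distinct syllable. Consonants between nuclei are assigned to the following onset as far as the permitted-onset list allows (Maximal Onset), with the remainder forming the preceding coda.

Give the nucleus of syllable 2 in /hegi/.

i

Nuclei (vowels): e, i → 2 syllables.
The second nucleus (vowel 2 from the left) is /i/.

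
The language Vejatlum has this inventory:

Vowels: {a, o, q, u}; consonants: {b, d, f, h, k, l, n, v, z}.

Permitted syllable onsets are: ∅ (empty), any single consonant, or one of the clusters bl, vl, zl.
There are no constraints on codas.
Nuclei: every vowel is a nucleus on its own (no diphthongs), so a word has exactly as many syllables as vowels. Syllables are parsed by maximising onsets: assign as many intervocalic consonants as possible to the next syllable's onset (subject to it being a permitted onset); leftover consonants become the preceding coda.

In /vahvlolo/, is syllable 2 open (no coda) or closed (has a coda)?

Nuclei (vowels): a, o, o → 3 syllables.
Between /a/ (V1) and /o/ (V2): cluster /hvl/ — the longest permitted-onset suffix is /vl/; onset = /vl/, preceding coda = /h/.
Between /o/ (V2) and /o/ (V3): just /l/ — single C goes to the following onset.
So the parse is vah.vlo.lo.
Syllable 2 is /vlo/; it ends in its nucleus with no coda, so it is open.

open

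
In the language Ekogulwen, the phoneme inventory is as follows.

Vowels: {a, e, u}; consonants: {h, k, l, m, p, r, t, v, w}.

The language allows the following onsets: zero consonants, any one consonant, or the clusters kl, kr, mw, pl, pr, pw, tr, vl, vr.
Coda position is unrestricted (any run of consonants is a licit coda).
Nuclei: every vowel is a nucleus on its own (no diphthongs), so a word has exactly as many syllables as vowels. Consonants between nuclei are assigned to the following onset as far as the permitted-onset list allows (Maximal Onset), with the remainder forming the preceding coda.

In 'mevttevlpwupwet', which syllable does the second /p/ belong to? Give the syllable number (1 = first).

4

Nuclei (vowels): e, e, u, e → 4 syllables.
/e…e/ gap (V1→V2): /vtt/ — longest licit onset from the right is /t/, leaving /vt/ as coda.
/e…u/ gap (V2→V3): /vlpw/ splits as /vl/ + /pw/ (/pw/ is the longest suffix that is a licit onset).
/u…e/ gap (V3→V4): cluster /pw/ — /pw/ is itself a permitted onset, so the whole cluster goes right; preceding coda = ∅.
So the parse is mevt.tevl.pwu.pwet.
The second /p/ is in the onset of syllable 4 (/pwet/).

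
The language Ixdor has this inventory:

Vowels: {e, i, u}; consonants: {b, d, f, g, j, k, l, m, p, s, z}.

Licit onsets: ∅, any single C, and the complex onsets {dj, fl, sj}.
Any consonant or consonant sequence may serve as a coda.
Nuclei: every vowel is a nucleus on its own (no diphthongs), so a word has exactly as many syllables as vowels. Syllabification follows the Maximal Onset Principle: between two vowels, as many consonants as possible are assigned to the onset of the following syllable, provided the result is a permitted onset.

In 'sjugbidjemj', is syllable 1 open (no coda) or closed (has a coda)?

closed

The vowels are u, i, e — 3 nuclei, so 3 syllables.
σ1/σ2 boundary: cluster /gb/ — the longest permitted-onset suffix is /b/; onset = /b/, preceding coda = /g/.
σ2/σ3 boundary: /dj/ — entire cluster is a permitted onset → onset /dj/, coda ∅.
So the parse is sjug.bi.djemj.
Syllable 1 is /sjug/ with coda /g/, so it is closed.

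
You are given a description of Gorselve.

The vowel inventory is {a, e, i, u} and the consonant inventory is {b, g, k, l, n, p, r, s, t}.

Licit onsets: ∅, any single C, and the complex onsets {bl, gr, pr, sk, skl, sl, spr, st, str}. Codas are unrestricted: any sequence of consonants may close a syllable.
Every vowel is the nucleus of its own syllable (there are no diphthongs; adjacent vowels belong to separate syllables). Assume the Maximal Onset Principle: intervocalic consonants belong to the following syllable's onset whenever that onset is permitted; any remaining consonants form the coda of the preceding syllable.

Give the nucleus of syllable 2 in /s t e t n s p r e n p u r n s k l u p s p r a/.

e

Nuclei (vowels): e, e, u, u, a → 5 syllables.
The second nucleus (vowel 2 from the left) is /e/.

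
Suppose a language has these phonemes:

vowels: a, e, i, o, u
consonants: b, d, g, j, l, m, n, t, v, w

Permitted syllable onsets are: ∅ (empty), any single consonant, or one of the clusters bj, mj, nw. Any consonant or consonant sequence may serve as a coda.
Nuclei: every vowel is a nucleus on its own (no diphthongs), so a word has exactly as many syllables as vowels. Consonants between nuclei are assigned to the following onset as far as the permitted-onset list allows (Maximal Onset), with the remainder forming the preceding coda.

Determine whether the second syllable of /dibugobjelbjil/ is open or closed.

Nuclei (vowels): i, u, o, e, i → 5 syllables.
V1 /i/ – V2 /u/: just /b/ — single C goes to the following onset.
V2 /u/ – V3 /o/: /g/ is a single consonant, so it becomes the next onset.
V3 /o/ – V4 /e/: /bj/ is a licit onset in full, so it all attaches to the next syllable.
V4 /e/ – V5 /i/: /lbj/; trying suffixes from longest down, /bj/ is the first permitted one, so coda /l/ | onset /bj/.
Result: di.bu.go.bjel.bjil.
Syllable 2 is /bu/; it ends in its nucleus with no coda, so it is open.

open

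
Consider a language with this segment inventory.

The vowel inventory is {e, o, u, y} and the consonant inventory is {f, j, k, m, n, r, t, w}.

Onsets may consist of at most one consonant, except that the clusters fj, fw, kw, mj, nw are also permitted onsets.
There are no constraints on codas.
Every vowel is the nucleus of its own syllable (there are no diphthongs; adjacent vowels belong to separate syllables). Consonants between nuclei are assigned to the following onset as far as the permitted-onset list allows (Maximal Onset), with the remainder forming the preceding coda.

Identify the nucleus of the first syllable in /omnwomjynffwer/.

Vowels present: o, o, y, e; each is a nucleus, giving 4 syllables.
The first nucleus (vowel 1 from the left) is /o/.

o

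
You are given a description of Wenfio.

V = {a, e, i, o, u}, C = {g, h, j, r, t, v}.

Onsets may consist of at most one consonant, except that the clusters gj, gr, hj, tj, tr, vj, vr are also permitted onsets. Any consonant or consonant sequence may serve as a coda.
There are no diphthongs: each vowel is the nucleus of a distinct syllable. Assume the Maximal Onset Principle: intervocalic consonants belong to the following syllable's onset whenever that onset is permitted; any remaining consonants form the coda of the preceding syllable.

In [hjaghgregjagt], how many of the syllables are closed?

2

Nuclei (vowels): a, e, a → 3 syllables.
σ1/σ2 boundary: /ghgr/ — longest licit onset from the right is /gr/, leaving /gh/ as coda.
σ2/σ3 boundary: cluster /gj/ — /gj/ is itself a permitted onset, so the whole cluster goes right; preceding coda = ∅.
Putting it together: hjagh.gre.gjagt.
Classifying each syllable: /hjagh/ (closed), /gre/ (open), /gjagt/ (closed).
Closed syllables: 2.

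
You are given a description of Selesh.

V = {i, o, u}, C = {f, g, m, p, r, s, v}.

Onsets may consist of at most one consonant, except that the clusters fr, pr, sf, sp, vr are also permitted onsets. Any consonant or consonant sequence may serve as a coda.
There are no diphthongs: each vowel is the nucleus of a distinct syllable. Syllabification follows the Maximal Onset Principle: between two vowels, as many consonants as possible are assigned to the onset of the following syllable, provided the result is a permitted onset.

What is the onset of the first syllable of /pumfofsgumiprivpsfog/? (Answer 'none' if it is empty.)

The vowels are u, o, u, i, i, o — 6 nuclei, so 6 syllables.
Between /u/ (V1) and /o/ (V2): /mf/; trying suffixes from longest down, /f/ is the first permitted one, so coda /m/ | onset /f/.
Between /o/ (V2) and /u/ (V3): /fsg/ splits as /fs/ + /g/ (/g/ is the longest suffix that is a licit onset).
Between /u/ (V3) and /i/ (V4): /m/ is a single consonant, so it becomes the next onset.
Between /i/ (V4) and /i/ (V5): /pr/ — entire cluster is a permitted onset → onset /pr/, coda ∅.
Between /i/ (V5) and /o/ (V6): /vpsf/ splits as /vp/ + /sf/ (/sf/ is the longest suffix that is a licit onset).
Putting it together: pum.fofs.gu.mi.privp.sfog.
Syllable 1 is /pum/: onset /p/, nucleus /u/, coda /m/.

p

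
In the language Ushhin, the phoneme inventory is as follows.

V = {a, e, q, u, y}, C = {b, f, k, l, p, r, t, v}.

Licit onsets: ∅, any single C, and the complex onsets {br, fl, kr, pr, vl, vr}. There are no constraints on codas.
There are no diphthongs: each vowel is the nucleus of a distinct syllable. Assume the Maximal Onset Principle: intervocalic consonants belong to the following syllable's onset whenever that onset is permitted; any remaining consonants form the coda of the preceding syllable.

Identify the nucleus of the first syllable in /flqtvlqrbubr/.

The vowels are q, q, u — 3 nuclei, so 3 syllables.
The first nucleus (vowel 1 from the left) is /q/.

q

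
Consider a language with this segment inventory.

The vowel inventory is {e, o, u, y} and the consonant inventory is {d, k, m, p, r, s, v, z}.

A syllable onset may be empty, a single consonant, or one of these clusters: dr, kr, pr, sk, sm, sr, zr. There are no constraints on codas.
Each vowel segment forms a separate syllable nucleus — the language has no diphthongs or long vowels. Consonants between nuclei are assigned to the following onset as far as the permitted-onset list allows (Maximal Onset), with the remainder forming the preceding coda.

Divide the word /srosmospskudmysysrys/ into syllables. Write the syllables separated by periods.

sro.smosp.skud.my.sy.srys

Nuclei (vowels): o, o, u, y, y, y → 6 syllables.
σ1/σ2 boundary: cluster /sm/ — /sm/ is itself a permitted onset, so the whole cluster goes right; preceding coda = ∅.
σ2/σ3 boundary: /spsk/; trying suffixes from longest down, /sk/ is the first permitted one, so coda /sp/ | onset /sk/.
σ3/σ4 boundary: cluster /dm/ — the longest permitted-onset suffix is /m/; onset = /m/, preceding coda = /d/.
σ4/σ5 boundary: /s/ → onset of the next syllable (single consonants are always licit onsets).
σ5/σ6 boundary: cluster /sr/ — /sr/ is itself a permitted onset, so the whole cluster goes right; preceding coda = ∅.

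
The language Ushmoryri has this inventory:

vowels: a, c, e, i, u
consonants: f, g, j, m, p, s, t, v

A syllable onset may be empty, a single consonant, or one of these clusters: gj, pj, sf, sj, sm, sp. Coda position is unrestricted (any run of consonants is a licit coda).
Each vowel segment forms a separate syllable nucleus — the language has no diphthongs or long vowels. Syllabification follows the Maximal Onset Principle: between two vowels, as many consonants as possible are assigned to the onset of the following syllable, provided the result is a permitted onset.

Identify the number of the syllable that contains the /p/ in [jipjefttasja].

Vowels present: i, e, a, a; each is a nucleus, giving 4 syllables.
V1 /i/ – V2 /e/: cluster /pj/ — /pj/ is itself a permitted onset, so the whole cluster goes right; preceding coda = ∅.
V2 /e/ – V3 /a/: cluster /ftt/ — the longest permitted-onset suffix is /t/; onset = /t/, preceding coda = /ft/.
V3 /a/ – V4 /a/: /sj/ — entire cluster is a permitted onset → onset /sj/, coda ∅.
Syllabification: ji.pjeft.ta.sja.
The /p/ is in the onset of syllable 2 (/pjeft/).

2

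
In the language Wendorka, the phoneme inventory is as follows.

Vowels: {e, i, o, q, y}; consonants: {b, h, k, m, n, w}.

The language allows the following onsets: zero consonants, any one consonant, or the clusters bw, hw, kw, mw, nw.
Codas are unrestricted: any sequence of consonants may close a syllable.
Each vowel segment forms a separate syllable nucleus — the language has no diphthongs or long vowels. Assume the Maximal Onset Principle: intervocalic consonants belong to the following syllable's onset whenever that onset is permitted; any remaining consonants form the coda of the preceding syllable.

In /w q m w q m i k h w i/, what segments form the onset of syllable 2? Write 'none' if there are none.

Nuclei (vowels): q, q, i, i → 4 syllables.
/q…q/ gap (V1→V2): cluster /mw/ — /mw/ is itself a permitted onset, so the whole cluster goes right; preceding coda = ∅.
/q…i/ gap (V2→V3): /m/ is a single consonant, so it becomes the next onset.
/i…i/ gap (V3→V4): /khw/ — longest licit onset from the right is /hw/, leaving /k/ as coda.
Syllabification: wq.mwq.mik.hwi.
Syllable 2 is /mwq/: onset /mw/, nucleus /q/, coda ∅.

mw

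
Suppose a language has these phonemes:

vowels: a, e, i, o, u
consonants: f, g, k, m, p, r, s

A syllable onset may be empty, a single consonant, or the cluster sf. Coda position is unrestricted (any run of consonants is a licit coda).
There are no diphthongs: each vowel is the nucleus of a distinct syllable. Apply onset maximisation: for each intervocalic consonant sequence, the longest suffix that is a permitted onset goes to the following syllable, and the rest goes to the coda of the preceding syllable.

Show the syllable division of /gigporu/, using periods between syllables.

gig.po.ru

Vowels present: i, o, u; each is a nucleus, giving 3 syllables.
/i…o/ gap (V1→V2): /gp/ — longest licit onset from the right is /p/, leaving /g/ as coda.
/o…u/ gap (V2→V3): /r/ is a single consonant, so it becomes the next onset.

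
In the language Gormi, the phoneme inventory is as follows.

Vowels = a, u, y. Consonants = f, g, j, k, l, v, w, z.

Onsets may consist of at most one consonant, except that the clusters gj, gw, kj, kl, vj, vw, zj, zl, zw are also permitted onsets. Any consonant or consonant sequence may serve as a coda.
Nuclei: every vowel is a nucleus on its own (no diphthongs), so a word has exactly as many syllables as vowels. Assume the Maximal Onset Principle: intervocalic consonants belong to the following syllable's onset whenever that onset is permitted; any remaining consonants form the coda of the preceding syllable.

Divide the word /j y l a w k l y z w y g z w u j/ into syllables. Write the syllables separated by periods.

jy.law.kly.zwyg.zwuj

Nuclei (vowels): y, a, y, y, u → 5 syllables.
σ1/σ2 boundary: /l/ is a single consonant, so it becomes the next onset.
σ2/σ3 boundary: /wkl/; trying suffixes from longest down, /kl/ is the first permitted one, so coda /w/ | onset /kl/.
σ3/σ4 boundary: /zw/ is a licit onset in full, so it all attaches to the next syllable.
σ4/σ5 boundary: /gzw/; trying suffixes from longest down, /zw/ is the first permitted one, so coda /g/ | onset /zw/.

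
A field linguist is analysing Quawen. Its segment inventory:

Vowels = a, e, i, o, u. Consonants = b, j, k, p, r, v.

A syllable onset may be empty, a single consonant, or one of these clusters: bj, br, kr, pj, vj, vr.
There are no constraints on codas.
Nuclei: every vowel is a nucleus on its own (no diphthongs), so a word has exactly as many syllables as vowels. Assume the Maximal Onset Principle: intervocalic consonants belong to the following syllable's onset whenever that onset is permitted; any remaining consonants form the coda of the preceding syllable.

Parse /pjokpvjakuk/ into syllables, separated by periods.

Nuclei (vowels): o, a, u → 3 syllables.
V1 /o/ – V2 /a/: /kpvj/ splits as /kp/ + /vj/ (/vj/ is the longest suffix that is a licit onset).
V2 /a/ – V3 /u/: just /k/ — single C goes to the following onset.

pjokp.vja.kuk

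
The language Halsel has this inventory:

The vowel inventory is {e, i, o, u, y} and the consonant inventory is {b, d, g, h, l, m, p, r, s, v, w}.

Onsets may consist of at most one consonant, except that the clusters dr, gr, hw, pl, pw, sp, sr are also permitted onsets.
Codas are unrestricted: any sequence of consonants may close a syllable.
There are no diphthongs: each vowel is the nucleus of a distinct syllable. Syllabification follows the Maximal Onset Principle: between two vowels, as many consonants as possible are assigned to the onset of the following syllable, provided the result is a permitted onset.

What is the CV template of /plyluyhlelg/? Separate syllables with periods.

Vowels present: y, u, y, e; each is a nucleus, giving 4 syllables.
σ1/σ2 boundary: /l/ is a single consonant, so it becomes the next onset.
σ2/σ3 boundary: nothing intervenes; syllable break is V.V.
σ3/σ4 boundary: /hl/; trying suffixes from longest down, /l/ is the first permitted one, so coda /h/ | onset /l/.
Syllabification: ply.lu.yh.lelg.
Mapping each syllable to C/V: /ply/ → CCV, /lu/ → CV, /yh/ → VC, /lelg/ → CVCC.

CCV.CV.VC.CVCC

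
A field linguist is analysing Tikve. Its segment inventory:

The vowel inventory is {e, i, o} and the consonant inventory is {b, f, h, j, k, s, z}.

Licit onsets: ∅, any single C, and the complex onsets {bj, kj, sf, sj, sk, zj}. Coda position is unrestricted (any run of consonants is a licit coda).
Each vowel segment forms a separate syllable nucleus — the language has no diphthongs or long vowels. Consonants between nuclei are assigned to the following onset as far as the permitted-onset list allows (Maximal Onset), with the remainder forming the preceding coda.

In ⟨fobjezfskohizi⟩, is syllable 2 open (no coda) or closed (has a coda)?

closed

Vowels present: o, e, o, i, i; each is a nucleus, giving 5 syllables.
/o…e/ gap (V1→V2): /bj/ — entire cluster is a permitted onset → onset /bj/, coda ∅.
/e…o/ gap (V2→V3): /zfsk/ — longest licit onset from the right is /sk/, leaving /zf/ as coda.
/o…i/ gap (V3→V4): just /h/ — single C goes to the following onset.
/i…i/ gap (V4→V5): just /z/ — single C goes to the following onset.
Result: fo.bjezf.sko.hi.zi.
Syllable 2 is /bjezf/ with coda /zf/, so it is closed.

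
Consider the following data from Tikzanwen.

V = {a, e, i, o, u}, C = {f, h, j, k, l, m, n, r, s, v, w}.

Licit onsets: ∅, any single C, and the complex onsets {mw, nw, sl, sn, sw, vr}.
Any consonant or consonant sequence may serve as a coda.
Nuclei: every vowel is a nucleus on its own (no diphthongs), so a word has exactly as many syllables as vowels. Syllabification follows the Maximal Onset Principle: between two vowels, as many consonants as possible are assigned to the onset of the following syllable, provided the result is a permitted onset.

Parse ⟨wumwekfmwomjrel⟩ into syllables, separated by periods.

Nuclei (vowels): u, e, o, e → 4 syllables.
Between /u/ (V1) and /e/ (V2): cluster /mw/ — /mw/ is itself a permitted onset, so the whole cluster goes right; preceding coda = ∅.
Between /e/ (V2) and /o/ (V3): /kfmw/ — longest licit onset from the right is /mw/, leaving /kf/ as coda.
Between /o/ (V3) and /e/ (V4): /mjr/ — longest licit onset from the right is /r/, leaving /mj/ as coda.

wu.mwekf.mwomj.rel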